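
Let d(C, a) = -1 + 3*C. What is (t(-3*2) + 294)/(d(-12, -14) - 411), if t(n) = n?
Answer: -9/14 ≈ -0.64286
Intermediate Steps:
(t(-3*2) + 294)/(d(-12, -14) - 411) = (-3*2 + 294)/((-1 + 3*(-12)) - 411) = (-6 + 294)/((-1 - 36) - 411) = 288/(-37 - 411) = 288/(-448) = 288*(-1/448) = -9/14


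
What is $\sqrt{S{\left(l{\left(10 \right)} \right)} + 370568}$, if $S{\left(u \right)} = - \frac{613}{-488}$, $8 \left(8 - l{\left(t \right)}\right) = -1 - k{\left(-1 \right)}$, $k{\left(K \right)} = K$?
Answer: $\frac{\sqrt{22062211234}}{244} \approx 608.74$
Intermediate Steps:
$l{\left(t \right)} = 8$ ($l{\left(t \right)} = 8 - \frac{-1 - -1}{8} = 8 - \frac{-1 + 1}{8} = 8 - 0 = 8 + 0 = 8$)
$S{\left(u \right)} = \frac{613}{488}$ ($S{\left(u \right)} = \left(-613\right) \left(- \frac{1}{488}\right) = \frac{613}{488}$)
$\sqrt{S{\left(l{\left(10 \right)} \right)} + 370568} = \sqrt{\frac{613}{488} + 370568} = \sqrt{\frac{180837797}{488}} = \frac{\sqrt{22062211234}}{244}$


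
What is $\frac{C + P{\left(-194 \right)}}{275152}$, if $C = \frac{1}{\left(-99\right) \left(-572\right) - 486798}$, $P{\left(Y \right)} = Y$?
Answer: $- \frac{2877689}{4081452960} \approx -0.00070507$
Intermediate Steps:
$C = - \frac{1}{430170}$ ($C = \frac{1}{56628 - 486798} = \frac{1}{-430170} = - \frac{1}{430170} \approx -2.3247 \cdot 10^{-6}$)
$\frac{C + P{\left(-194 \right)}}{275152} = \frac{- \frac{1}{430170} - 194}{275152} = \left(- \frac{83452981}{430170}\right) \frac{1}{275152} = - \frac{2877689}{4081452960}$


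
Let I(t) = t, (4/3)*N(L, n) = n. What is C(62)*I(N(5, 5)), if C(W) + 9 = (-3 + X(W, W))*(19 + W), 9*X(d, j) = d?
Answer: 2295/2 ≈ 1147.5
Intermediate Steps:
X(d, j) = d/9
N(L, n) = 3*n/4
C(W) = -9 + (-3 + W/9)*(19 + W)
C(62)*I(N(5, 5)) = (-66 - 8/9*62 + (⅑)*62²)*((¾)*5) = (-66 - 496/9 + (⅑)*3844)*(15/4) = (-66 - 496/9 + 3844/9)*(15/4) = 306*(15/4) = 2295/2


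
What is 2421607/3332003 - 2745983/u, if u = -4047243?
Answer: 18950455573450/13485425817729 ≈ 1.4053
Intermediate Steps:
2421607/3332003 - 2745983/u = 2421607/3332003 - 2745983/(-4047243) = 2421607*(1/3332003) - 2745983*(-1/4047243) = 2421607/3332003 + 2745983/4047243 = 18950455573450/13485425817729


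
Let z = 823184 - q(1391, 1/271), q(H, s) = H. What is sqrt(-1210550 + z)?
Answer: I*sqrt(388757) ≈ 623.5*I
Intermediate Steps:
z = 821793 (z = 823184 - 1*1391 = 823184 - 1391 = 821793)
sqrt(-1210550 + z) = sqrt(-1210550 + 821793) = sqrt(-388757) = I*sqrt(388757)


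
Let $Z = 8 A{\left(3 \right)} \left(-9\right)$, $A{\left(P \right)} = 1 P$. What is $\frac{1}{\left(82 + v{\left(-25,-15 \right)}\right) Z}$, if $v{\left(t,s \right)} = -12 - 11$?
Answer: $- \frac{1}{12744} \approx -7.8468 \cdot 10^{-5}$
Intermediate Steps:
$A{\left(P \right)} = P$
$v{\left(t,s \right)} = -23$ ($v{\left(t,s \right)} = -12 - 11 = -23$)
$Z = -216$ ($Z = 8 \cdot 3 \left(-9\right) = 24 \left(-9\right) = -216$)
$\frac{1}{\left(82 + v{\left(-25,-15 \right)}\right) Z} = \frac{1}{\left(82 - 23\right) \left(-216\right)} = \frac{1}{59} \left(- \frac{1}{216}\right) = - \frac{1}{12744}$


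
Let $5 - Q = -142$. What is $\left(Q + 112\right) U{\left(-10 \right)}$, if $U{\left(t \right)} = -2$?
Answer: $-518$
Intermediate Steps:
$Q = 147$ ($Q = 5 - -142 = 5 + 142 = 147$)
$\left(Q + 112\right) U{\left(-10 \right)} = \left(147 + 112\right) \left(-2\right) = 259 \left(-2\right) = -518$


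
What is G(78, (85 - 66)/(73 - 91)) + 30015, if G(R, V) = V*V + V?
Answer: 9724879/324 ≈ 30015.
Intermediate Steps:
G(R, V) = V + V² (G(R, V) = V² + V = V + V²)
G(78, (85 - 66)/(73 - 91)) + 30015 = ((85 - 66)/(73 - 91))*(1 + (85 - 66)/(73 - 91)) + 30015 = (19/(-18))*(1 + 19/(-18)) + 30015 = (19*(-1/18))*(1 + 19*(-1/18)) + 30015 = -19*(1 - 19/18)/18 + 30015 = -19/18*(-1/18) + 30015 = 19/324 + 30015 = 9724879/324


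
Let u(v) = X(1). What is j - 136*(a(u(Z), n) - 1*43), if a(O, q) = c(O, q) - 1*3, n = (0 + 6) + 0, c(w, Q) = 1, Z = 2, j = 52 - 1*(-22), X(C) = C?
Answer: 6194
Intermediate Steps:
j = 74 (j = 52 + 22 = 74)
u(v) = 1
n = 6 (n = 6 + 0 = 6)
a(O, q) = -2 (a(O, q) = 1 - 1*3 = 1 - 3 = -2)
j - 136*(a(u(Z), n) - 1*43) = 74 - 136*(-2 - 1*43) = 74 - 136*(-2 - 43) = 74 - 136*(-45) = 74 + 6120 = 6194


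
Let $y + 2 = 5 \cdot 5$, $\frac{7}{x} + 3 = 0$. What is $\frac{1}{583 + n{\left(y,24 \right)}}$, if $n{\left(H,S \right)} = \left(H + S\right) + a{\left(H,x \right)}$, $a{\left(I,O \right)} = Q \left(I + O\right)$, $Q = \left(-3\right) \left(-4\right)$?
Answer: $\frac{1}{878} \approx 0.001139$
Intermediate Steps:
$x = - \frac{7}{3}$ ($x = \frac{7}{-3 + 0} = \frac{7}{-3} = 7 \left(- \frac{1}{3}\right) = - \frac{7}{3} \approx -2.3333$)
$Q = 12$
$y = 23$ ($y = -2 + 5 \cdot 5 = -2 + 25 = 23$)
$a{\left(I,O \right)} = 12 I + 12 O$ ($a{\left(I,O \right)} = 12 \left(I + O\right) = 12 I + 12 O$)
$n{\left(H,S \right)} = -28 + S + 13 H$ ($n{\left(H,S \right)} = \left(H + S\right) + \left(12 H + 12 \left(- \frac{7}{3}\right)\right) = \left(H + S\right) + \left(12 H - 28\right) = \left(H + S\right) + \left(-28 + 12 H\right) = -28 + S + 13 H$)
$\frac{1}{583 + n{\left(y,24 \right)}} = \frac{1}{583 + \left(-28 + 24 + 13 \cdot 23\right)} = \frac{1}{583 + \left(-28 + 24 + 299\right)} = \frac{1}{583 + 295} = \frac{1}{878}$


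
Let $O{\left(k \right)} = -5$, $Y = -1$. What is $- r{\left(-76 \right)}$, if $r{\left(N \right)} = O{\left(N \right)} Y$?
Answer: $-5$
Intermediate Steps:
$r{\left(N \right)} = 5$ ($r{\left(N \right)} = \left(-5\right) \left(-1\right) = 5$)
$- r{\left(-76 \right)} = \left(-1\right) 5 = -5$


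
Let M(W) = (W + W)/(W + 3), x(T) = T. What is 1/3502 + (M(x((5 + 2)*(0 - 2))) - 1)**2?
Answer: 1012199/423742 ≈ 2.3887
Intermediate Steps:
M(W) = 2*W/(3 + W) (M(W) = (2*W)/(3 + W) = 2*W/(3 + W))
1/3502 + (M(x((5 + 2)*(0 - 2))) - 1)**2 = 1/3502 + (2*((5 + 2)*(0 - 2))/(3 + (5 + 2)*(0 - 2)) - 1)**2 = 1/3502 + (2*(7*(-2))/(3 + 7*(-2)) - 1)**2 = 1/3502 + (2*(-14)/(3 - 14) - 1)**2 = 1/3502 + (2*(-14)/(-11) - 1)**2 = 1/3502 + (2*(-14)*(-1/11) - 1)**2 = 1/3502 + (28/11 - 1)**2 = 1/3502 + (17/11)**2 = 1/3502 + 289/121 = 1012199/423742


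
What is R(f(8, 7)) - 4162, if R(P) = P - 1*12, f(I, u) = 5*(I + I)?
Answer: -4094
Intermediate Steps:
f(I, u) = 10*I (f(I, u) = 5*(2*I) = 10*I)
R(P) = -12 + P (R(P) = P - 12 = -12 + P)
R(f(8, 7)) - 4162 = (-12 + 10*8) - 4162 = (-12 + 80) - 4162 = 68 - 4162 = -4094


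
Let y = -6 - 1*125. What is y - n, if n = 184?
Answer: -315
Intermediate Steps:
y = -131 (y = -6 - 125 = -131)
y - n = -131 - 1*184 = -131 - 184 = -315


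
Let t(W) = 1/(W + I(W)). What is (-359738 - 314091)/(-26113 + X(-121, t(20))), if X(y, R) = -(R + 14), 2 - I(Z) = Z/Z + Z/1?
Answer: 673829/26128 ≈ 25.790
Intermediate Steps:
I(Z) = 1 - Z (I(Z) = 2 - (Z/Z + Z/1) = 2 - (1 + Z*1) = 2 - (1 + Z) = 2 + (-1 - Z) = 1 - Z)
t(W) = 1 (t(W) = 1/(W + (1 - W)) = 1/1 = 1)
X(y, R) = -14 - R (X(y, R) = -(14 + R) = -14 - R)
(-359738 - 314091)/(-26113 + X(-121, t(20))) = (-359738 - 314091)/(-26113 + (-14 - 1*1)) = -673829/(-26113 + (-14 - 1)) = -673829/(-26113 - 15) = -673829/(-26128) = -673829*(-1/26128) = 673829/26128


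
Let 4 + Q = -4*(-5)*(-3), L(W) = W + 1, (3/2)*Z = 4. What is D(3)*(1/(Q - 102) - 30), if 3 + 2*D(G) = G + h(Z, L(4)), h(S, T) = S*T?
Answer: -49810/249 ≈ -200.04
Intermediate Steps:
Z = 8/3 (Z = (⅔)*4 = 8/3 ≈ 2.6667)
L(W) = 1 + W
Q = -64 (Q = -4 - 4*(-5)*(-3) = -4 + 20*(-3) = -4 - 60 = -64)
D(G) = 31/6 + G/2 (D(G) = -3/2 + (G + 8*(1 + 4)/3)/2 = -3/2 + (G + (8/3)*5)/2 = -3/2 + (G + 40/3)/2 = -3/2 + (40/3 + G)/2 = -3/2 + (20/3 + G/2) = 31/6 + G/2)
D(3)*(1/(Q - 102) - 30) = (31/6 + (½)*3)*(1/(-64 - 102) - 30) = (31/6 + 3/2)*(1/(-166) - 30) = 20*(-1/166 - 30)/3 = (20/3)*(-4981/166) = -49810/249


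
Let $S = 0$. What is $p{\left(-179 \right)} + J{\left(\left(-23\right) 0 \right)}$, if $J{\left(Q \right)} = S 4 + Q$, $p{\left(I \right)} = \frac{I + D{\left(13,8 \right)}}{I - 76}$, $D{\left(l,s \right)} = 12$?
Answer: $\frac{167}{255} \approx 0.6549$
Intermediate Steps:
$p{\left(I \right)} = \frac{12 + I}{-76 + I}$ ($p{\left(I \right)} = \frac{I + 12}{I - 76} = \frac{12 + I}{-76 + I}$)
$J{\left(Q \right)} = Q$ ($J{\left(Q \right)} = 0 \cdot 4 + Q = 0 + Q = Q$)
$p{\left(-179 \right)} + J{\left(\left(-23\right) 0 \right)} = \frac{12 - 179}{-76 - 179} - 0 = \frac{1}{-255} \left(-167\right) + 0 = \left(- \frac{1}{255}\right) \left(-167\right) + 0 = \frac{167}{255} + 0 = \frac{167}{255}$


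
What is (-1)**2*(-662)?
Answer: -662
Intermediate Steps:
(-1)**2*(-662) = 1*(-662) = -662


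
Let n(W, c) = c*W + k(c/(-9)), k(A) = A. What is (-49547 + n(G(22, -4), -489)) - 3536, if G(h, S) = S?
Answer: -153218/3 ≈ -51073.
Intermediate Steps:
n(W, c) = -c/9 + W*c (n(W, c) = c*W + c/(-9) = W*c + c*(-1/9) = W*c - c/9 = -c/9 + W*c)
(-49547 + n(G(22, -4), -489)) - 3536 = (-49547 - 489*(-1/9 - 4)) - 3536 = (-49547 - 489*(-37/9)) - 3536 = (-49547 + 6031/3) - 3536 = -142610/3 - 3536 = -153218/3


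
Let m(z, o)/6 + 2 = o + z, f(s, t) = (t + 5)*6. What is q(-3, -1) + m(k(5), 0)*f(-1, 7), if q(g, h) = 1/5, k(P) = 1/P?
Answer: -3887/5 ≈ -777.40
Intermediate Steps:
k(P) = 1/P
f(s, t) = 30 + 6*t (f(s, t) = (5 + t)*6 = 30 + 6*t)
q(g, h) = 1/5
m(z, o) = -12 + 6*o + 6*z (m(z, o) = -12 + 6*(o + z) = -12 + (6*o + 6*z) = -12 + 6*o + 6*z)
q(-3, -1) + m(k(5), 0)*f(-1, 7) = 1/5 + (-12 + 6*0 + 6/5)*(30 + 6*7) = 1/5 + (-12 + 0 + 6*(1/5))*(30 + 42) = 1/5 + (-12 + 0 + 6/5)*72 = 1/5 - 54/5*72 = 1/5 - 3888/5 = -3887/5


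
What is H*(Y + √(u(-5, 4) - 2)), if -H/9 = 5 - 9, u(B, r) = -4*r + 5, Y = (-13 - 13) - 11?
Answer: -1332 + 36*I*√13 ≈ -1332.0 + 129.8*I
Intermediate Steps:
Y = -37 (Y = -26 - 11 = -37)
u(B, r) = 5 - 4*r
H = 36 (H = -9*(5 - 9) = -9*(-4) = 36)
H*(Y + √(u(-5, 4) - 2)) = 36*(-37 + √((5 - 4*4) - 2)) = 36*(-37 + √((5 - 16) - 2)) = 36*(-37 + √(-11 - 2)) = 36*(-37 + √(-13)) = 36*(-37 + I*√13) = -1332 + 36*I*√13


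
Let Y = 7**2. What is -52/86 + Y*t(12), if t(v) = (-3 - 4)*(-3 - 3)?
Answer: 88468/43 ≈ 2057.4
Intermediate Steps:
t(v) = 42 (t(v) = -7*(-6) = 42)
Y = 49
-52/86 + Y*t(12) = -52/86 + 49*42 = -52*1/86 + 2058 = -26/43 + 2058 = 88468/43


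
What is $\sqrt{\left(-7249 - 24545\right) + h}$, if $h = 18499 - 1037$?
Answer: $2 i \sqrt{3583} \approx 119.72 i$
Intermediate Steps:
$h = 17462$
$\sqrt{\left(-7249 - 24545\right) + h} = \sqrt{\left(-7249 - 24545\right) + 17462} = \sqrt{-31794 + 17462} = \sqrt{-14332} = 2 i \sqrt{3583}$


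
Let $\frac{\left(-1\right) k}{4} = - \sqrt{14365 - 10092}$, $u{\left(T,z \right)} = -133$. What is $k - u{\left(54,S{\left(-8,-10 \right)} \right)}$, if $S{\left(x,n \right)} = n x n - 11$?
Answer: $133 + 4 \sqrt{4273} \approx 394.47$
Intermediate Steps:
$S{\left(x,n \right)} = -11 + x n^{2}$ ($S{\left(x,n \right)} = x n^{2} - 11 = -11 + x n^{2}$)
$k = 4 \sqrt{4273}$ ($k = - 4 \left(- \sqrt{14365 - 10092}\right) = - 4 \left(- \sqrt{4273}\right) = 4 \sqrt{4273} \approx 261.47$)
$k - u{\left(54,S{\left(-8,-10 \right)} \right)} = 4 \sqrt{4273} - -133 = 4 \sqrt{4273} + 133 = 133 + 4 \sqrt{4273}$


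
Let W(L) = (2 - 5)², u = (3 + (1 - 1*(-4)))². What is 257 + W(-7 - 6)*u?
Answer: 833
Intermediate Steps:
u = 64 (u = (3 + (1 + 4))² = (3 + 5)² = 8² = 64)
W(L) = 9 (W(L) = (-3)² = 9)
257 + W(-7 - 6)*u = 257 + 9*64 = 257 + 576 = 833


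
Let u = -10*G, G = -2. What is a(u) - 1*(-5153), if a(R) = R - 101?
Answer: 5072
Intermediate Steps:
u = 20 (u = -10*(-2) = 20)
a(R) = -101 + R
a(u) - 1*(-5153) = (-101 + 20) - 1*(-5153) = -81 + 5153 = 5072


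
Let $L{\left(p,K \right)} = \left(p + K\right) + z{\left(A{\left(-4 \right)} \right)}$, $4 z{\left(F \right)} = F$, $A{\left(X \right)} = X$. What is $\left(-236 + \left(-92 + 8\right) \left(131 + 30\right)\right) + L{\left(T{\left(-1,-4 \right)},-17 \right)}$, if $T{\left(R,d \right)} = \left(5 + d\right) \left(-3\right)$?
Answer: $-13781$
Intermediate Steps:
$z{\left(F \right)} = \frac{F}{4}$
$T{\left(R,d \right)} = -15 - 3 d$
$L{\left(p,K \right)} = -1 + K + p$ ($L{\left(p,K \right)} = \left(p + K\right) + \frac{1}{4} \left(-4\right) = \left(K + p\right) - 1 = -1 + K + p$)
$\left(-236 + \left(-92 + 8\right) \left(131 + 30\right)\right) + L{\left(T{\left(-1,-4 \right)},-17 \right)} = \left(-236 + \left(-92 + 8\right) \left(131 + 30\right)\right) - 21 = \left(-236 - 13524\right) - 21 = -13760 - 21 = -13781$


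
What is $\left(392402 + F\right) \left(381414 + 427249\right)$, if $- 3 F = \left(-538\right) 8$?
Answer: $\frac{955443421130}{3} \approx 3.1848 \cdot 10^{11}$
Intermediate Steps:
$F = \frac{4304}{3}$ ($F = - \frac{\left(-538\right) 8}{3} = \left(- \frac{1}{3}\right) \left(-4304\right) = \frac{4304}{3} \approx 1434.7$)
$\left(392402 + F\right) \left(381414 + 427249\right) = \left(392402 + \frac{4304}{3}\right) \left(381414 + 427249\right) = \frac{1181510}{3} \cdot 808663 = \frac{955443421130}{3}$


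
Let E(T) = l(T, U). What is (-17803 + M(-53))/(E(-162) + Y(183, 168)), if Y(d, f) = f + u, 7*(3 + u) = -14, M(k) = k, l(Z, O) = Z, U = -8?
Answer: -17856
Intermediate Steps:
E(T) = T
u = -5 (u = -3 + (⅐)*(-14) = -3 - 2 = -5)
Y(d, f) = -5 + f (Y(d, f) = f - 5 = -5 + f)
(-17803 + M(-53))/(E(-162) + Y(183, 168)) = (-17803 - 53)/(-162 + (-5 + 168)) = -17856/(-162 + 163) = -17856/1 = -17856*1 = -17856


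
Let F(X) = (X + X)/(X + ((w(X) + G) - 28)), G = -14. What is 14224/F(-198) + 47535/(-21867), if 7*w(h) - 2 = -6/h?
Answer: 204984043261/23813163 ≈ 8608.0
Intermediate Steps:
w(h) = 2/7 - 6/(7*h) (w(h) = 2/7 + (-6/h)/7 = 2/7 - 6/(7*h))
F(X) = 2*X/(-42 + X + 2*(-3 + X)/(7*X)) (F(X) = (X + X)/(X + ((2*(-3 + X)/(7*X) - 14) - 28)) = (2*X)/(X + ((-14 + 2*(-3 + X)/(7*X)) - 28)) = (2*X)/(X + (-42 + 2*(-3 + X)/(7*X))) = (2*X)/(-42 + X + 2*(-3 + X)/(7*X)) = 2*X/(-42 + X + 2*(-3 + X)/(7*X)))
14224/F(-198) + 47535/(-21867) = 14224/((14*(-198)²/(-6 - 292*(-198) + 7*(-198)²))) + 47535/(-21867) = 14224/((14*39204/(-6 + 57816 + 7*39204))) + 47535*(-1/21867) = 14224/((14*39204/(-6 + 57816 + 274428))) - 15845/7289 = 14224/((14*39204/332238)) - 15845/7289 = 14224/((14*39204*(1/332238))) - 15845/7289 = 14224/(91476/55373) - 15845/7289 = 14224*(55373/91476) - 15845/7289 = 28129484/3267 - 15845/7289 = 204984043261/23813163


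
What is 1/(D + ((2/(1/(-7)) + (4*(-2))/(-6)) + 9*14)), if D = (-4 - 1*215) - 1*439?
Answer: -3/1634 ≈ -0.0018360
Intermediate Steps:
D = -658 (D = (-4 - 215) - 439 = -219 - 439 = -658)
1/(D + ((2/(1/(-7)) + (4*(-2))/(-6)) + 9*14)) = 1/(-658 + ((2/(1/(-7)) + (4*(-2))/(-6)) + 9*14)) = 1/(-658 + ((2/(-⅐) - 8*(-⅙)) + 126)) = 1/(-658 + ((2*(-7) + 4/3) + 126)) = 1/(-658 + ((-14 + 4/3) + 126)) = 1/(-658 + (-38/3 + 126)) = 1/(-658 + 340/3) = 1/(-1634/3) = -3/1634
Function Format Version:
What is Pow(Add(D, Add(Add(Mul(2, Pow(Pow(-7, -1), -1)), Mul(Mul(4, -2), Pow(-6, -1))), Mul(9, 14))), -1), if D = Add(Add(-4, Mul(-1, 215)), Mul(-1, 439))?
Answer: Rational(-3, 1634) ≈ -0.0018360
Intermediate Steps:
D = -658 (D = Add(Add(-4, -215), -439) = Add(-219, -439) = -658)
Pow(Add(D, Add(Add(Mul(2, Pow(Pow(-7, -1), -1)), Mul(Mul(4, -2), Pow(-6, -1))), Mul(9, 14))), -1) = Pow(Add(-658, Add(Add(Mul(2, Pow(Pow(-7, -1), -1)), Mul(Mul(4, -2), Pow(-6, -1))), Mul(9, 14))), -1) = Pow(Add(-658, Add(Add(Mul(2, Pow(Rational(-1, 7), -1)), Mul(-8, Rational(-1, 6))), 126)), -1) = Pow(Add(-658, Add(Add(Mul(2, -7), Rational(4, 3)), 126)), -1) = Pow(Add(-658, Add(Add(-14, Rational(4, 3)), 126)), -1) = Pow(Add(-658, Add(Rational(-38, 3), 126)), -1) = Pow(Add(-658, Rational(340, 3)), -1) = Pow(Rational(-1634, 3), -1) = Rational(-3, 1634)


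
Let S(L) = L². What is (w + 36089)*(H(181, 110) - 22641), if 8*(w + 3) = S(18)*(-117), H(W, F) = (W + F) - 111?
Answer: -1408192395/2 ≈ -7.0410e+8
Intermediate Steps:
H(W, F) = -111 + F + W (H(W, F) = (F + W) - 111 = -111 + F + W)
w = -9483/2 (w = -3 + (18²*(-117))/8 = -3 + (324*(-117))/8 = -3 + (⅛)*(-37908) = -3 - 9477/2 = -9483/2 ≈ -4741.5)
(w + 36089)*(H(181, 110) - 22641) = (-9483/2 + 36089)*((-111 + 110 + 181) - 22641) = 62695*(180 - 22641)/2 = (62695/2)*(-22461) = -1408192395/2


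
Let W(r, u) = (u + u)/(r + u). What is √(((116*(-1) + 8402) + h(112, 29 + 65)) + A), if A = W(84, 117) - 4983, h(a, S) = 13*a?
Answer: √21368377/67 ≈ 68.994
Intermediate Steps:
W(r, u) = 2*u/(r + u) (W(r, u) = (2*u)/(r + u) = 2*u/(r + u))
A = -333783/67 (A = 2*117/(84 + 117) - 4983 = 2*117/201 - 4983 = 2*117*(1/201) - 4983 = 78/67 - 4983 = -333783/67 ≈ -4981.8)
√(((116*(-1) + 8402) + h(112, 29 + 65)) + A) = √(((116*(-1) + 8402) + 13*112) - 333783/67) = √(((-116 + 8402) + 1456) - 333783/67) = √((8286 + 1456) - 333783/67) = √(9742 - 333783/67) = √(318931/67) = √21368377/67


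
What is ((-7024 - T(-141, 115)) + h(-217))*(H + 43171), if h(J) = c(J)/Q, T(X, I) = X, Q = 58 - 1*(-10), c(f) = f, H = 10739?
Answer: -12621975255/34 ≈ -3.7123e+8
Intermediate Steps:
Q = 68 (Q = 58 + 10 = 68)
h(J) = J/68
((-7024 - T(-141, 115)) + h(-217))*(H + 43171) = ((-7024 - 1*(-141)) + (1/68)*(-217))*(10739 + 43171) = ((-7024 + 141) - 217/68)*53910 = (-6883 - 217/68)*53910 = -468261/68*53910 = -12621975255/34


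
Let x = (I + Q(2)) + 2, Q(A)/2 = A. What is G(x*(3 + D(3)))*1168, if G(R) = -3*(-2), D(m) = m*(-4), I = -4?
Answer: 7008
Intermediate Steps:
Q(A) = 2*A
D(m) = -4*m
x = 2 (x = (-4 + 2*2) + 2 = (-4 + 4) + 2 = 0 + 2 = 2)
G(R) = 6
G(x*(3 + D(3)))*1168 = 6*1168 = 7008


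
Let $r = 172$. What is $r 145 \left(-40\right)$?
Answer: $-997600$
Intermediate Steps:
$r 145 \left(-40\right) = 172 \cdot 145 \left(-40\right) = 24940 \left(-40\right) = -997600$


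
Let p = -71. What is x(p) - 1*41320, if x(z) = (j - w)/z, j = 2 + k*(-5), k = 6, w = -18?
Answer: -2933710/71 ≈ -41320.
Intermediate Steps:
j = -28 (j = 2 + 6*(-5) = 2 - 30 = -28)
x(z) = -10/z (x(z) = (-28 - 1*(-18))/z = (-28 + 18)/z = -10/z)
x(p) - 1*41320 = -10/(-71) - 1*41320 = -10*(-1/71) - 41320 = 10/71 - 41320 = -2933710/71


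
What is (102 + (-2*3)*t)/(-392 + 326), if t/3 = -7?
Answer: -38/11 ≈ -3.4545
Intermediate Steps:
t = -21 (t = 3*(-7) = -21)
(102 + (-2*3)*t)/(-392 + 326) = (102 - 2*3*(-21))/(-392 + 326) = (102 - 6*(-21))/(-66) = (102 + 126)*(-1/66) = 228*(-1/66) = -38/11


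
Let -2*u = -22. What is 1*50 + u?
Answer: 61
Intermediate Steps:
u = 11 (u = -1/2*(-22) = 11)
1*50 + u = 1*50 + 11 = 50 + 11 = 61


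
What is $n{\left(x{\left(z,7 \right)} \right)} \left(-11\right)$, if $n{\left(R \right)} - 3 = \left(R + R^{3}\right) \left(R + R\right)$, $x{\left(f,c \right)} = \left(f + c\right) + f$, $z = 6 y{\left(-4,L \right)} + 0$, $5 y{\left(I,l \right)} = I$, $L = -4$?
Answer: $- \frac{741917}{625} \approx -1187.1$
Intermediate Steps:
$y{\left(I,l \right)} = \frac{I}{5}$
$z = - \frac{24}{5}$ ($z = 6 \cdot \frac{1}{5} \left(-4\right) + 0 = 6 \left(- \frac{4}{5}\right) + 0 = - \frac{24}{5} + 0 = - \frac{24}{5} \approx -4.8$)
$x{\left(f,c \right)} = c + 2 f$ ($x{\left(f,c \right)} = \left(c + f\right) + f = c + 2 f$)
$n{\left(R \right)} = 3 + 2 R \left(R + R^{3}\right)$ ($n{\left(R \right)} = 3 + \left(R + R^{3}\right) \left(R + R\right) = 3 + \left(R + R^{3}\right) 2 R = 3 + 2 R \left(R + R^{3}\right)$)
$n{\left(x{\left(z,7 \right)} \right)} \left(-11\right) = \left(3 + 2 \left(7 + 2 \left(- \frac{24}{5}\right)\right)^{2} + 2 \left(7 + 2 \left(- \frac{24}{5}\right)\right)^{4}\right) \left(-11\right) = \left(3 + 2 \left(7 - \frac{48}{5}\right)^{2} + 2 \left(7 - \frac{48}{5}\right)^{4}\right) \left(-11\right) = \left(3 + 2 \left(- \frac{13}{5}\right)^{2} + 2 \left(- \frac{13}{5}\right)^{4}\right) \left(-11\right) = \left(3 + 2 \cdot \frac{169}{25} + 2 \cdot \frac{28561}{625}\right) \left(-11\right) = \left(3 + \frac{338}{25} + \frac{57122}{625}\right) \left(-11\right) = \frac{67447}{625} \left(-11\right) = - \frac{741917}{625}$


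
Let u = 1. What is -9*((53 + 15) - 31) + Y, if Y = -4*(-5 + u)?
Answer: -317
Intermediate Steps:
Y = 16 (Y = -4*(-5 + 1) = -4*(-4) = 16)
-9*((53 + 15) - 31) + Y = -9*((53 + 15) - 31) + 16 = -9*(68 - 31) + 16 = -9*37 + 16 = -333 + 16 = -317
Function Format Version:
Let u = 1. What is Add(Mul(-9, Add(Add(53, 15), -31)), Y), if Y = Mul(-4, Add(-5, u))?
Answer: -317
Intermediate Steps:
Y = 16 (Y = Mul(-4, Add(-5, 1)) = Mul(-4, -4) = 16)
Add(Mul(-9, Add(Add(53, 15), -31)), Y) = Add(Mul(-9, Add(Add(53, 15), -31)), 16) = Add(Mul(-9, Add(68, -31)), 16) = Add(Mul(-9, 37), 16) = Add(-333, 16) = -317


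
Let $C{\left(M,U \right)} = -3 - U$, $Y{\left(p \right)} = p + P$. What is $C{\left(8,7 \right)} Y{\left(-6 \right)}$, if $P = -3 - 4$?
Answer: $130$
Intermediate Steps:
$P = -7$
$Y{\left(p \right)} = -7 + p$ ($Y{\left(p \right)} = p - 7 = -7 + p$)
$C{\left(8,7 \right)} Y{\left(-6 \right)} = \left(-3 - 7\right) \left(-7 - 6\right) = \left(-3 - 7\right) \left(-13\right) = \left(-10\right) \left(-13\right) = 130$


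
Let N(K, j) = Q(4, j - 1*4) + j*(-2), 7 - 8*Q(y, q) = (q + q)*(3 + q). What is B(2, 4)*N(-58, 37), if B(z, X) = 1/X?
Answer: -2961/32 ≈ -92.531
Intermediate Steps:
Q(y, q) = 7/8 - q*(3 + q)/4 (Q(y, q) = 7/8 - (q + q)*(3 + q)/8 = 7/8 - 2*q*(3 + q)/8 = 7/8 - q*(3 + q)/4)
N(K, j) = 31/8 - 11*j/4 - (-4 + j)²/4 (N(K, j) = (7/8 - 3*(j - 1*4)/4 - (j - 1*4)²/4) + j*(-2) = (7/8 - 3*(j - 4)/4 - (j - 4)²/4) - 2*j = (7/8 - 3*(-4 + j)/4 - (-4 + j)²/4) - 2*j = (7/8 + (3 - 3*j/4) - (-4 + j)²/4) - 2*j = (31/8 - 3*j/4 - (-4 + j)²/4) - 2*j = 31/8 - 11*j/4 - (-4 + j)²/4)
B(2, 4)*N(-58, 37) = (31/8 - 11/4*37 - (-4 + 37)²/4)/4 = (31/8 - 407/4 - ¼*33²)/4 = (31/8 - 407/4 - ¼*1089)/4 = (31/8 - 407/4 - 1089/4)/4 = (¼)*(-2961/8) = -2961/32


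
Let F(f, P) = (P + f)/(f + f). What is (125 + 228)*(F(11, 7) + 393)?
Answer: 1529196/11 ≈ 1.3902e+5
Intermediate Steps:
F(f, P) = (P + f)/(2*f) (F(f, P) = (P + f)/((2*f)) = (P + f)*(1/(2*f)) = (P + f)/(2*f))
(125 + 228)*(F(11, 7) + 393) = (125 + 228)*((½)*(7 + 11)/11 + 393) = 353*((½)*(1/11)*18 + 393) = 353*(9/11 + 393) = 353*(4332/11) = 1529196/11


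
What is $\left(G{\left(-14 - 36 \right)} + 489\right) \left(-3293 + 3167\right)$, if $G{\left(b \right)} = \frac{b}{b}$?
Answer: $-61740$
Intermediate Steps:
$G{\left(b \right)} = 1$
$\left(G{\left(-14 - 36 \right)} + 489\right) \left(-3293 + 3167\right) = \left(1 + 489\right) \left(-3293 + 3167\right) = 490 \left(-126\right) = -61740$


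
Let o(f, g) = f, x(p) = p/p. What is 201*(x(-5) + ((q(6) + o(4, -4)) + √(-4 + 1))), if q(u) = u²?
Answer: 8241 + 201*I*√3 ≈ 8241.0 + 348.14*I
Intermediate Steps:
x(p) = 1
201*(x(-5) + ((q(6) + o(4, -4)) + √(-4 + 1))) = 201*(1 + ((6² + 4) + √(-4 + 1))) = 201*(1 + ((36 + 4) + √(-3))) = 201*(1 + (40 + I*√3)) = 201*(41 + I*√3) = 8241 + 201*I*√3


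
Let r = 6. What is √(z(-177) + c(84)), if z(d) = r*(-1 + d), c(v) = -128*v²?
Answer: 2*I*√226059 ≈ 950.91*I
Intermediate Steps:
z(d) = -6 + 6*d (z(d) = 6*(-1 + d) = -6 + 6*d)
√(z(-177) + c(84)) = √((-6 + 6*(-177)) - 128*84²) = √((-6 - 1062) - 128*7056) = √(-1068 - 903168) = √(-904236) = 2*I*√226059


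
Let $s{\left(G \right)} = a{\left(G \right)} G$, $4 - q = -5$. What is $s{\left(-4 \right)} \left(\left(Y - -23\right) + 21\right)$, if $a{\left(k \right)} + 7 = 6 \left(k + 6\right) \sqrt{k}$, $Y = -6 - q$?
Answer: $812 - 2784 i \approx 812.0 - 2784.0 i$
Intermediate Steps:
$q = 9$ ($q = 4 - -5 = 4 + 5 = 9$)
$Y = -15$ ($Y = -6 - 9 = -15$)
$a{\left(k \right)} = -7 + \sqrt{k} \left(36 + 6 k\right)$ ($a{\left(k \right)} = -7 + 6 \left(k + 6\right) \sqrt{k} = -7 + 6 \left(6 + k\right) \sqrt{k} = -7 + \left(36 + 6 k\right) \sqrt{k} = -7 + \sqrt{k} \left(36 + 6 k\right)$)
$s{\left(G \right)} = G \left(-7 + 6 G^{\frac{3}{2}} + 36 \sqrt{G}\right)$ ($s{\left(G \right)} = \left(-7 + 6 G^{\frac{3}{2}} + 36 \sqrt{G}\right) G = G \left(-7 + 6 G^{\frac{3}{2}} + 36 \sqrt{G}\right)$)
$s{\left(-4 \right)} \left(\left(Y - -23\right) + 21\right) = - 4 \left(-7 + 6 \left(-4\right)^{\frac{3}{2}} + 36 \sqrt{-4}\right) \left(\left(-15 - -23\right) + 21\right) = - 4 \left(-7 + 6 \left(- 8 i\right) + 36 \cdot 2 i\right) \left(\left(-15 + 23\right) + 21\right) = - 4 \left(-7 - 48 i + 72 i\right) \left(8 + 21\right) = - 4 \left(-7 + 24 i\right) 29 = \left(28 - 96 i\right) 29 = 812 - 2784 i$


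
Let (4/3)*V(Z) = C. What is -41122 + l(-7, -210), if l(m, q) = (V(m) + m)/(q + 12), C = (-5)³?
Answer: -32568221/792 ≈ -41122.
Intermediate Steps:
C = -125
V(Z) = -375/4 (V(Z) = (¾)*(-125) = -375/4)
l(m, q) = (-375/4 + m)/(12 + q) (l(m, q) = (-375/4 + m)/(q + 12) = (-375/4 + m)/(12 + q))
-41122 + l(-7, -210) = -41122 + (-375/4 - 7)/(12 - 210) = -41122 - 403/4/(-198) = -41122 - 1/198*(-403/4) = -41122 + 403/792 = -32568221/792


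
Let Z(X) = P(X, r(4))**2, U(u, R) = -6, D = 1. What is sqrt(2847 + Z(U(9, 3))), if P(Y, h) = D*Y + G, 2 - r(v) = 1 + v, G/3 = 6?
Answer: sqrt(2991) ≈ 54.690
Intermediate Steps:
G = 18 (G = 3*6 = 18)
r(v) = 1 - v (r(v) = 2 - (1 + v) = 2 + (-1 - v) = 1 - v)
P(Y, h) = 18 + Y (P(Y, h) = 1*Y + 18 = Y + 18 = 18 + Y)
Z(X) = (18 + X)**2
sqrt(2847 + Z(U(9, 3))) = sqrt(2847 + (18 - 6)**2) = sqrt(2847 + 12**2) = sqrt(2847 + 144) = sqrt(2991)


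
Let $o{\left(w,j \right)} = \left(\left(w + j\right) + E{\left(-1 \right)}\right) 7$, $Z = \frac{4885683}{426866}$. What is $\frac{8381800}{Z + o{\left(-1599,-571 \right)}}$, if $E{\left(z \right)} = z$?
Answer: $- \frac{325264130800}{589290629} \approx -551.96$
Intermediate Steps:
$Z = \frac{444153}{38806}$ ($Z = 4885683 \cdot \frac{1}{426866} = \frac{444153}{38806} \approx 11.445$)
$o{\left(w,j \right)} = -7 + 7 j + 7 w$ ($o{\left(w,j \right)} = \left(\left(w + j\right) - 1\right) 7 = \left(\left(j + w\right) - 1\right) 7 = \left(-1 + j + w\right) 7 = -7 + 7 j + 7 w$)
$\frac{8381800}{Z + o{\left(-1599,-571 \right)}} = \frac{8381800}{\frac{444153}{38806} + \left(-7 + 7 \left(-571\right) + 7 \left(-1599\right)\right)} = \frac{8381800}{\frac{444153}{38806} - 15197} = \frac{8381800}{- \frac{589290629}{38806}} = 8381800 \left(- \frac{38806}{589290629}\right) = - \frac{325264130800}{589290629}$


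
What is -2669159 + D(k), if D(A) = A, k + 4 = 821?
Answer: -2668342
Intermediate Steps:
k = 817 (k = -4 + 821 = 817)
-2669159 + D(k) = -2669159 + 817 = -2668342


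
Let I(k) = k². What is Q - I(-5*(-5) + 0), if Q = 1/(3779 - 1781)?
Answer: -1248749/1998 ≈ -625.00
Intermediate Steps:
Q = 1/1998 ≈ 0.00050050
Q - I(-5*(-5) + 0) = 1/1998 - (-5*(-5) + 0)² = 1/1998 - (25 + 0)² = 1/1998 - 1*25² = 1/1998 - 1*625 = 1/1998 - 625 = -1248749/1998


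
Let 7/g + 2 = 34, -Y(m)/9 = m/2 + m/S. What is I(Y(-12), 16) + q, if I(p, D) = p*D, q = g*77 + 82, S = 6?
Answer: 40027/32 ≈ 1250.8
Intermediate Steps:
Y(m) = -6*m (Y(m) = -9*(m/2 + m/6) = -6*m)
g = 7/32 (g = 7/(-2 + 34) = 7/32 ≈ 0.21875)
q = 3163/32 (q = (7/32)*77 + 82 = 539/32 + 82 = 3163/32 ≈ 98.844)
I(p, D) = D*p
I(Y(-12), 16) + q = 16*(-6*(-12)) + 3163/32 = 16*72 + 3163/32 = 1152 + 3163/32 = 40027/32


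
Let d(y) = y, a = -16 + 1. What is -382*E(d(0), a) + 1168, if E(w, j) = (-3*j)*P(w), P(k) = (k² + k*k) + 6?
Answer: -101972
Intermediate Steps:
a = -15
P(k) = 6 + 2*k² (P(k) = (k² + k²) + 6 = 2*k² + 6 = 6 + 2*k²)
E(w, j) = -3*j*(6 + 2*w²) (E(w, j) = (-3*j)*(6 + 2*w²) = -3*j*(6 + 2*w²))
-382*E(d(0), a) + 1168 = -(-2292)*(-15)*(3 + 0²) + 1168 = -(-2292)*(-15)*(3 + 0) + 1168 = -(-2292)*(-15)*3 + 1168 = -382*270 + 1168 = -103140 + 1168 = -101972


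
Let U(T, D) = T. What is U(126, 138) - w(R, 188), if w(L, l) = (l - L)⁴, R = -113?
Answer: -8208541075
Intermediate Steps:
U(126, 138) - w(R, 188) = 126 - (-113 - 1*188)⁴ = 126 - (-113 - 188)⁴ = 126 - 1*(-301)⁴ = 126 - 1*8208541201 = 126 - 8208541201 = -8208541075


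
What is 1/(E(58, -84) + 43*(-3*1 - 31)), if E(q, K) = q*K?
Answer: -1/6334 ≈ -0.00015788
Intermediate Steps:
E(q, K) = K*q
1/(E(58, -84) + 43*(-3*1 - 31)) = 1/(-84*58 + 43*(-3*1 - 31)) = 1/(-4872 + 43*(-3 - 31)) = 1/(-4872 + 43*(-34)) = 1/(-4872 - 1462) = 1/(-6334) = -1/6334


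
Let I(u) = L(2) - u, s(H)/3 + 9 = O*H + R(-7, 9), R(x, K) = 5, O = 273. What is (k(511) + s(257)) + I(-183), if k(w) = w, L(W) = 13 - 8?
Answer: 211170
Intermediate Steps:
L(W) = 5
s(H) = -12 + 819*H (s(H) = -27 + 3*(273*H + 5) = -27 + 3*(5 + 273*H) = -27 + (15 + 819*H) = -12 + 819*H)
I(u) = 5 - u
(k(511) + s(257)) + I(-183) = (511 + (-12 + 819*257)) + (5 - 1*(-183)) = (511 + (-12 + 210483)) + (5 + 183) = (511 + 210471) + 188 = 210982 + 188 = 211170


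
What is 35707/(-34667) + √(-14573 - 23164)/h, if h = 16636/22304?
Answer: -35707/34667 + 16728*I*√4193/4159 ≈ -1.03 + 260.45*I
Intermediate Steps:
h = 4159/5576 (h = 16636*(1/22304) = 4159/5576 ≈ 0.74588)
35707/(-34667) + √(-14573 - 23164)/h = 35707/(-34667) + √(-14573 - 23164)/(4159/5576) = 35707*(-1/34667) + √(-37737)*(5576/4159) = -35707/34667 + (3*I*√4193)*(5576/4159) = -35707/34667 + 16728*I*√4193/4159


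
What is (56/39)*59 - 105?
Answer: -791/39 ≈ -20.282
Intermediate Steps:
(56/39)*59 - 105 = 3304/39 - 105 = -791/39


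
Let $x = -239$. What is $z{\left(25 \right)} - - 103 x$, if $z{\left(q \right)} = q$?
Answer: $-24592$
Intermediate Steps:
$z{\left(25 \right)} - - 103 x = 25 - \left(-103\right) \left(-239\right) = 25 - 24617 = -24592$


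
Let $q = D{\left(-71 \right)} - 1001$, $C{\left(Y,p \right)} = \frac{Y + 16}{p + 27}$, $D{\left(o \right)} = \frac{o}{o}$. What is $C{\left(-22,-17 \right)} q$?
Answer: $600$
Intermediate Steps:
$D{\left(o \right)} = 1$
$C{\left(Y,p \right)} = \frac{16 + Y}{27 + p}$
$q = -1000$ ($q = 1 - 1001 = -1000$)
$C{\left(-22,-17 \right)} q = \frac{16 - 22}{27 - 17} \left(-1000\right) = \frac{1}{10} \left(-6\right) \left(-1000\right) = \left(- \frac{3}{5}\right) \left(-1000\right) = 600$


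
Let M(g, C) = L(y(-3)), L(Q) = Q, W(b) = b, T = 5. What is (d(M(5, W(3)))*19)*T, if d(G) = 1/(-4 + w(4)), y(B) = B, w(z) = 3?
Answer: -95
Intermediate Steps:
M(g, C) = -3
d(G) = -1 (d(G) = 1/(-4 + 3) = 1/(-1) = -1)
(d(M(5, W(3)))*19)*T = -1*19*5 = -19*5 = -95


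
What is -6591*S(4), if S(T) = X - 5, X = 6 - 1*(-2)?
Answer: -19773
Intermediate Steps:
X = 8 (X = 6 + 2 = 8)
S(T) = 3 (S(T) = 8 - 5 = 3)
-6591*S(4) = -6591*3 = -19773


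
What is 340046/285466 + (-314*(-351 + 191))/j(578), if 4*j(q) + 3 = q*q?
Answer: 85485077543/47684383373 ≈ 1.7927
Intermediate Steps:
j(q) = -¾ + q²/4 (j(q) = -¾ + (q*q)/4 = -¾ + q²/4)
340046/285466 + (-314*(-351 + 191))/j(578) = 340046/285466 + (-314*(-351 + 191))/(-¾ + (¼)*578²) = 340046*(1/285466) + (-314*(-160))/(-¾ + (¼)*334084) = 170023/142733 + 50240/(-¾ + 83521) = 170023/142733 + 50240/(334081/4) = 170023/142733 + 50240*(4/334081) = 170023/142733 + 200960/334081 = 85485077543/47684383373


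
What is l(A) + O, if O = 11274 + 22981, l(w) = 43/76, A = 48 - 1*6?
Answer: 2603423/76 ≈ 34256.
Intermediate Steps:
A = 42 (A = 48 - 6 = 42)
l(w) = 43/76 (l(w) = 43*(1/76) = 43/76)
O = 34255
l(A) + O = 43/76 + 34255 = 2603423/76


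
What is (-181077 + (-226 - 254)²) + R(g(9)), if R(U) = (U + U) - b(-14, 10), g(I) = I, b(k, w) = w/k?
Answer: 345392/7 ≈ 49342.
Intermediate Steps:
R(U) = 5/7 + 2*U (R(U) = (U + U) - 10/(-14) = 2*U - 10*(-1)/14 = 2*U - 1*(-5/7) = 2*U + 5/7 = 5/7 + 2*U)
(-181077 + (-226 - 254)²) + R(g(9)) = (-181077 + (-226 - 254)²) + (5/7 + 2*9) = (-181077 + (-480)²) + (5/7 + 18) = (-181077 + 230400) + 131/7 = 49323 + 131/7 = 345392/7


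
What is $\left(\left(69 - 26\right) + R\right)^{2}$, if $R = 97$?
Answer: $19600$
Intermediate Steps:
$\left(\left(69 - 26\right) + R\right)^{2} = \left(\left(69 - 26\right) + 97\right)^{2} = \left(43 + 97\right)^{2} = 140^{2} = 19600$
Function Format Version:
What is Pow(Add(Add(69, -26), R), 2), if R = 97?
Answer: 19600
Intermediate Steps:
Pow(Add(Add(69, -26), R), 2) = Pow(Add(Add(69, -26), 97), 2) = Pow(Add(43, 97), 2) = Pow(140, 2) = 19600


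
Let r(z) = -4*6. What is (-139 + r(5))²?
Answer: 26569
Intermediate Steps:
r(z) = -24
(-139 + r(5))² = (-139 - 24)² = (-163)² = 26569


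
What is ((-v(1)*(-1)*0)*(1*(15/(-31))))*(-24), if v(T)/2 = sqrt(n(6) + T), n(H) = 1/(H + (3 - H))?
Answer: 0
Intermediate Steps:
n(H) = 1/3
v(T) = 2*sqrt(1/3 + T)
((-v(1)*(-1)*0)*(1*(15/(-31))))*(-24) = ((-(2*sqrt(3 + 9*1)/3)*(-1)*0)*(1*(15/(-31))))*(-24) = ((-(2*sqrt(3 + 9)/3)*(-1)*0)*(1*(15*(-1/31))))*(-24) = ((-(2*sqrt(12)/3)*(-1)*0)*(1*(-15/31)))*(-24) = (-(2*(2*sqrt(3))/3)*(-1)*0*(-15/31))*(-24) = (-(4*sqrt(3)/3)*(-1)*0*(-15/31))*(-24) = (-(-4*sqrt(3)/3)*0*(-15/31))*(-24) = (-1*0*(-15/31))*(-24) = (0*(-15/31))*(-24) = 0*(-24) = 0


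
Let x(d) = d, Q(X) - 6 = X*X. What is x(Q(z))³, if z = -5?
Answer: 29791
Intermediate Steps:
Q(X) = 6 + X² (Q(X) = 6 + X*X = 6 + X²)
x(Q(z))³ = (6 + (-5)²)³ = (6 + 25)³ = 31³ = 29791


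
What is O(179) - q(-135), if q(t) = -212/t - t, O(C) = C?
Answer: 5728/135 ≈ 42.430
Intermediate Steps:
q(t) = -t - 212/t
O(179) - q(-135) = 179 - (-1*(-135) - 212/(-135)) = 179 - (135 - 212*(-1/135)) = 179 - (135 + 212/135) = 179 - 1*18437/135 = 179 - 18437/135 = 5728/135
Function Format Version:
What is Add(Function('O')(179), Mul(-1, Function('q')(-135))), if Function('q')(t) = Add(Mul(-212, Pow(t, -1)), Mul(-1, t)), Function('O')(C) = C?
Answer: Rational(5728, 135) ≈ 42.430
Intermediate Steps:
Function('q')(t) = Add(Mul(-1, t), Mul(-212, Pow(t, -1)))
Add(Function('O')(179), Mul(-1, Function('q')(-135))) = Add(179, Mul(-1, Add(Mul(-1, -135), Mul(-212, Pow(-135, -1))))) = Add(179, Mul(-1, Add(135, Mul(-212, Rational(-1, 135))))) = Add(179, Mul(-1, Add(135, Rational(212, 135)))) = Add(179, Mul(-1, Rational(18437, 135))) = Add(179, Rational(-18437, 135)) = Rational(5728, 135)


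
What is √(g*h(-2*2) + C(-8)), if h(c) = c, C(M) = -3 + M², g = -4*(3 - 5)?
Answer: √29 ≈ 5.3852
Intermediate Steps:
g = 8 (g = -4*(-2) = 8)
√(g*h(-2*2) + C(-8)) = √(8*(-2*2) + (-3 + (-8)²)) = √(8*(-4) + (-3 + 64)) = √(-32 + 61) = √29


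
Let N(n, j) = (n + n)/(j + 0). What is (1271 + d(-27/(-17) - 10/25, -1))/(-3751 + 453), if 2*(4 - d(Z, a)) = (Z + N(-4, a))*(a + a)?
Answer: -54578/140165 ≈ -0.38938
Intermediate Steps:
N(n, j) = 2*n/j (N(n, j) = (2*n)/j = 2*n/j)
d(Z, a) = 4 - a*(Z - 8/a) (d(Z, a) = 4 - (Z + 2*(-4)/a)*(a + a)/2 = 4 - (Z - 8/a)*2*a/2 = 4 - a*(Z - 8/a))
(1271 + d(-27/(-17) - 10/25, -1))/(-3751 + 453) = (1271 + (12 - 1*(-27/(-17) - 10/25)*(-1)))/(-3751 + 453) = (1271 + (12 - 1*(-27*(-1/17) - 10*1/25)*(-1)))/(-3298) = (1271 + (12 - 1*(27/17 - 2/5)*(-1)))*(-1/3298) = (1271 + (12 - 1*101/85*(-1)))*(-1/3298) = (1271 + (12 + 101/85))*(-1/3298) = (1271 + 1121/85)*(-1/3298) = (109156/85)*(-1/3298) = -54578/140165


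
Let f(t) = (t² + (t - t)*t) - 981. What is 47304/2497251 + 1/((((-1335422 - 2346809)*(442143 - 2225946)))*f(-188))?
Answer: 3558980457614733809929/187884058573457837451903 ≈ 0.018942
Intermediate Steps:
f(t) = -981 + t² (f(t) = (t² + 0*t) - 981 = (t² + 0) - 981 = t² - 981 = -981 + t²)
47304/2497251 + 1/((((-1335422 - 2346809)*(442143 - 2225946)))*f(-188)) = 47304/2497251 + 1/((((-1335422 - 2346809)*(442143 - 2225946)))*(-981 + (-188)²)) = 47304*(1/2497251) + 1/(((-3682231*(-1783803)))*(-981 + 35344)) = 15768/832417 + 1/(6568374704493*34363) = 15768/832417 + (1/6568374704493)*(1/34363) = 15768/832417 + 1/225709059970492959 = 3558980457614733809929/187884058573457837451903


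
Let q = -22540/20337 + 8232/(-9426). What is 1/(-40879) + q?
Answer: -2588191976243/1306060626333 ≈ -1.9817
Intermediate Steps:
q = -63312704/31949427 (q = -22540*1/20337 + 8232*(-1/9426) = -22540/20337 - 1372/1571 = -63312704/31949427 ≈ -1.9817)
1/(-40879) + q = 1/(-40879) - 63312704/31949427 = -1/40879 - 63312704/31949427 = -2588191976243/1306060626333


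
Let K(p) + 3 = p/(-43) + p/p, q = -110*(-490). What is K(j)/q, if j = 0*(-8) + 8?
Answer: -47/1158850 ≈ -4.0557e-5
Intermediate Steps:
j = 8 (j = 0 + 8 = 8)
q = 53900
K(p) = -2 - p/43 (K(p) = -3 + (p/(-43) + p/p) = -3 + (p*(-1/43) + 1) = -3 + (-p/43 + 1) = -3 + (1 - p/43) = -2 - p/43)
K(j)/q = (-2 - 1/43*8)/53900 = (-2 - 8/43)*(1/53900) = -94/43*1/53900 = -47/1158850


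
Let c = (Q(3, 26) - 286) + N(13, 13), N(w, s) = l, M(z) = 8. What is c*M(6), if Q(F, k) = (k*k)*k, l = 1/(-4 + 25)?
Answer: 2904728/21 ≈ 1.3832e+5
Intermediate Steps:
l = 1/21 ≈ 0.047619
Q(F, k) = k³ (Q(F, k) = k²*k = k³)
N(w, s) = 1/21
c = 363091/21 (c = (26³ - 286) + 1/21 = (17576 - 286) + 1/21 = 17290 + 1/21 = 363091/21 ≈ 17290.)
c*M(6) = (363091/21)*8 = 2904728/21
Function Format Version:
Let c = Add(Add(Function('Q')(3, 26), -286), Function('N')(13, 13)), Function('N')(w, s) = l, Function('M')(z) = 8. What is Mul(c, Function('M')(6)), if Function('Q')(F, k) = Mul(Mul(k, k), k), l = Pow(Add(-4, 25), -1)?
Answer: Rational(2904728, 21) ≈ 1.3832e+5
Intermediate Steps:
l = Rational(1, 21) (l = Pow(21, -1) = Rational(1, 21) ≈ 0.047619)
Function('Q')(F, k) = Pow(k, 3) (Function('Q')(F, k) = Mul(Pow(k, 2), k) = Pow(k, 3))
Function('N')(w, s) = Rational(1, 21)
c = Rational(363091, 21) (c = Add(Add(Pow(26, 3), -286), Rational(1, 21)) = Add(Add(17576, -286), Rational(1, 21)) = Add(17290, Rational(1, 21)) = Rational(363091, 21) ≈ 17290.)
Mul(c, Function('M')(6)) = Mul(Rational(363091, 21), 8) = Rational(2904728, 21)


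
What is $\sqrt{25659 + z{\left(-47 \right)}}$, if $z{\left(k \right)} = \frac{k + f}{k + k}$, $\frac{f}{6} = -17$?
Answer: $\frac{\sqrt{226736930}}{94} \approx 160.19$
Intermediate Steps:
$f = -102$ ($f = 6 \left(-17\right) = -102$)
$z{\left(k \right)} = \frac{-102 + k}{2 k}$ ($z{\left(k \right)} = \frac{k - 102}{k + k} = \frac{-102 + k}{2 k}$)
$\sqrt{25659 + z{\left(-47 \right)}} = \sqrt{25659 + \frac{-102 - 47}{2 \left(-47\right)}} = \sqrt{25659 + \frac{1}{2} \left(- \frac{1}{47}\right) \left(-149\right)} = \sqrt{25659 + \frac{149}{94}} = \sqrt{\frac{2412095}{94}} = \frac{\sqrt{226736930}}{94}$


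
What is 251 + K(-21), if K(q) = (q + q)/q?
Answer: 253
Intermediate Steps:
K(q) = 2 (K(q) = (2*q)/q = 2)
251 + K(-21) = 251 + 2 = 253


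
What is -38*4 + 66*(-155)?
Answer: -10382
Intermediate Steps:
-38*4 + 66*(-155) = -152 - 10230 = -10382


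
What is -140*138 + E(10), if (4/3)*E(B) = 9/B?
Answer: -772773/40 ≈ -19319.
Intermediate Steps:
E(B) = 27/(4*B) (E(B) = 3*(9/B)/4 = 27/(4*B))
-140*138 + E(10) = -140*138 + (27/4)/10 = -19320 + (27/4)*(1/10) = -19320 + 27/40 = -772773/40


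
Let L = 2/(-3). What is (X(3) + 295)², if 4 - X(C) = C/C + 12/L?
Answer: 99856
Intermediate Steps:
L = -⅔ (L = 2*(-⅓) = -⅔ ≈ -0.66667)
X(C) = 21 (X(C) = 4 - (C/C + 12/(-⅔)) = 4 - (1 + 12*(-3/2)) = 4 - (1 - 18) = 4 - 1*(-17) = 4 + 17 = 21)
(X(3) + 295)² = (21 + 295)² = 316² = 99856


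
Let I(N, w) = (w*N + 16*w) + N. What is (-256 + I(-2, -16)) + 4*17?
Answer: -414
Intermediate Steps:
I(N, w) = N + 16*w + N*w (I(N, w) = (N*w + 16*w) + N = (16*w + N*w) + N = N + 16*w + N*w)
(-256 + I(-2, -16)) + 4*17 = (-256 + (-2 + 16*(-16) - 2*(-16))) + 4*17 = (-256 + (-2 - 256 + 32)) + 68 = (-256 - 226) + 68 = -482 + 68 = -414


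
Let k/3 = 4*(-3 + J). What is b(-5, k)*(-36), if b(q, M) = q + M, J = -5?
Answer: 3636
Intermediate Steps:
k = -96 (k = 3*(4*(-3 - 5)) = 3*(4*(-8)) = 3*(-32) = -96)
b(q, M) = M + q
b(-5, k)*(-36) = (-96 - 5)*(-36) = -101*(-36) = 3636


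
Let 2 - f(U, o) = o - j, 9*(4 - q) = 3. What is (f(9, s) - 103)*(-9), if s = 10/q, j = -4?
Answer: 10665/11 ≈ 969.54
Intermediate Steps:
q = 11/3 (q = 4 - 1/9*3 = 4 - 1/3 = 11/3 ≈ 3.6667)
s = 30/11 (s = 10/(11/3) = 10*(3/11) = 30/11 ≈ 2.7273)
f(U, o) = -2 - o (f(U, o) = 2 - (o - 1*(-4)) = 2 - (o + 4) = 2 - (4 + o) = 2 + (-4 - o) = -2 - o)
(f(9, s) - 103)*(-9) = ((-2 - 1*30/11) - 103)*(-9) = ((-2 - 30/11) - 103)*(-9) = (-52/11 - 103)*(-9) = -1185/11*(-9) = 10665/11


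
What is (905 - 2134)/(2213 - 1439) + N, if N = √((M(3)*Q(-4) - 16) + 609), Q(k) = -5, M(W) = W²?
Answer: -1229/774 + 2*√137 ≈ 21.822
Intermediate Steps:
N = 2*√137 (N = √((3²*(-5) - 16) + 609) = √((9*(-5) - 16) + 609) = √((-45 - 16) + 609) = √(-61 + 609) = √548 = 2*√137 ≈ 23.409)
(905 - 2134)/(2213 - 1439) + N = (905 - 2134)/(2213 - 1439) + 2*√137 = -1229/774 + 2*√137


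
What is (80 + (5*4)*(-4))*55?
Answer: 0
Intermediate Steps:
(80 + (5*4)*(-4))*55 = (80 + 20*(-4))*55 = (80 - 80)*55 = 0*55 = 0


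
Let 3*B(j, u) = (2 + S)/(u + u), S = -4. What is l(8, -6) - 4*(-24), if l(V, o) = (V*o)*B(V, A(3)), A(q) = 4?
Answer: 100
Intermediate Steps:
B(j, u) = -1/(3*u) (B(j, u) = ((2 - 4)/(u + u))/3 = (-2*1/(2*u))/3 = (-1/u)/3 = -1/(3*u))
l(V, o) = -V*o/12 (l(V, o) = (V*o)*(-⅓/4) = (V*o)*(-⅓*¼) = (V*o)*(-1/12) = -V*o/12)
l(8, -6) - 4*(-24) = -1/12*8*(-6) - 4*(-24) = 4 + 96 = 100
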